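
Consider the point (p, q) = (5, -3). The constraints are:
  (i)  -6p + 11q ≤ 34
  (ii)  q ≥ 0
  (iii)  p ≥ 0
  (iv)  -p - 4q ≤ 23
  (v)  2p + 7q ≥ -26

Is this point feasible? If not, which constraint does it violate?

not feasible — violates (ii)

Constraint (ii): q = -3, which is not ≥ 0. All other constraints are satisfied.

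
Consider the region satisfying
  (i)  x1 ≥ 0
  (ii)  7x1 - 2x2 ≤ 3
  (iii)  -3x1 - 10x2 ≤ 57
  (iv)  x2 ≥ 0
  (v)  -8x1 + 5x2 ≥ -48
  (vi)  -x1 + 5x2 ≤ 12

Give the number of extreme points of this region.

4

Of the 15 pairwise boundary intersections, those satisfying every inequality are:
  (0, 0)
  (0, 12/5)
  (3/7, 0)
  (13/11, 29/11)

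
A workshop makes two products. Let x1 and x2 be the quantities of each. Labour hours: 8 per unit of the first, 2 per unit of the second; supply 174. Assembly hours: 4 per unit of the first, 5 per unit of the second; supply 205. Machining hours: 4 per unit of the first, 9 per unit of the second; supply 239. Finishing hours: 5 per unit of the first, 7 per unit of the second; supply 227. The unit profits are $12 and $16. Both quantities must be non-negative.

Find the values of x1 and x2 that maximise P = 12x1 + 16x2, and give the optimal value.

Corner points and P = 12x1 + 16x2:
  (0, 0) → P = 0
  (0, 239/9) → P = 3824/9
  (87/4, 0) → P = 261
  (17, 19) → P = 508

At the optimal vertex, 8x1 + 2x2 = 174 and 4x1 + 9x2 = 239.
Solving simultaneously gives x1 = 17, x2 = 19.

x1 = 17, x2 = 19, maximum P = 508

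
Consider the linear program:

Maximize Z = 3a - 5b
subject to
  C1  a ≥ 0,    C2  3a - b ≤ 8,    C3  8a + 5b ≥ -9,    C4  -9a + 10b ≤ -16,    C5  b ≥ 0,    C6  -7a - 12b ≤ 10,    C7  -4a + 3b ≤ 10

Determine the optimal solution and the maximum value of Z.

a = 8/3, b = 0, maximum Z = 8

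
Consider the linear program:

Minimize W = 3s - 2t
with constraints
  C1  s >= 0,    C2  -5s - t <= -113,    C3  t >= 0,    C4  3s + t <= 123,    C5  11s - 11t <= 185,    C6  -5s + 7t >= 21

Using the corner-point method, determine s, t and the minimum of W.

s = 0, t = 123, minimum W = -246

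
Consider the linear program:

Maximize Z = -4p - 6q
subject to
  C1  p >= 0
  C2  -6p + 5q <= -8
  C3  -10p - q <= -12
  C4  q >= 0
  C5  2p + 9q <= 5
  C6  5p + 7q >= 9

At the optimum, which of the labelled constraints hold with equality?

Feasible corners and Z = -4p - 6q:
  (97/64, 7/32) → Z = -59/8
  (101/67, 14/67) → Z = -488/67
  (5/2, 0) → Z = -10
  (9/5, 0) → Z = -36/5

The maximum is at (9/5, 0). Substituting into each constraint, equality holds for C4 and C6; the remaining constraints have slack.

C4 and C6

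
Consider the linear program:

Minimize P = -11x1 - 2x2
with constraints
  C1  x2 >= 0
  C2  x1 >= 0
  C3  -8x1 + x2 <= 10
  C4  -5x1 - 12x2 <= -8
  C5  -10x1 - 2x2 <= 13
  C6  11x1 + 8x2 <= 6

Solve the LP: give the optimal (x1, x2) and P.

Extreme points and P = -11x1 - 2x2:
  (0, 2/3) → P = -4/3
  (0, 3/4) → P = -3/2
  (2/23, 29/46) → P = -51/23

The optimum lies where -5x1 - 12x2 = -8 and 11x1 + 8x2 = 6.
Solving simultaneously gives x1 = 2/23, x2 = 29/46.

x1 = 2/23, x2 = 29/46, minimum P = -51/23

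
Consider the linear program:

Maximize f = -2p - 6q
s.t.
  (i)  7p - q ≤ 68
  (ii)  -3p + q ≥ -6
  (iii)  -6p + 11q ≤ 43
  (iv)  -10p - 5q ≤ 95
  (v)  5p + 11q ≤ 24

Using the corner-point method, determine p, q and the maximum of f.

p = -13/5, q = -69/5, maximum f = 88

Feasible corners and f = -2p - 6q:
  (-13/5, -69/5) → f = 88
  (45/19, 21/19) → f = -216/19
  (-9, -1) → f = 24
  (-19/11, 359/121) → f = -1736/121

At the optimal vertex, -3p + q = -6 and -10p - 5q = 95.
Solving simultaneously gives p = -13/5, q = -69/5.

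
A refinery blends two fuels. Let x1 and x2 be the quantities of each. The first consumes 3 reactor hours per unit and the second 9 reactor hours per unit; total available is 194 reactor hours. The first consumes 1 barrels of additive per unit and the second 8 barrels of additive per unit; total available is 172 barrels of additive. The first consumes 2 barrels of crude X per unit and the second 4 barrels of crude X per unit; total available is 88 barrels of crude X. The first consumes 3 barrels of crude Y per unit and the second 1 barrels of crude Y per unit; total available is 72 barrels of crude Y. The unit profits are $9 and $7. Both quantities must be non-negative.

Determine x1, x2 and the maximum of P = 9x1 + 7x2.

The optimum lies where 2x1 + 4x2 = 88 and 3x1 + x2 = 72.
Solving simultaneously gives x1 = 20, x2 = 12.

x1 = 20, x2 = 12, maximum P = 264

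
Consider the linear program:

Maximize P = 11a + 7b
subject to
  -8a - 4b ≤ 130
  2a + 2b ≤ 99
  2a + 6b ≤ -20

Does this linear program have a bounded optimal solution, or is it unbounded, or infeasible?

unbounded

From the feasible point (-35/2, 5/2), moving in the direction (2, -2) keeps every constraint satisfied while P increases without bound.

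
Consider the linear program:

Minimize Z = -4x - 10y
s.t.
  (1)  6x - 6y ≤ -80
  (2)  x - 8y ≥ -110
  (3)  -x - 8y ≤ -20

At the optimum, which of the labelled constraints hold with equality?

(1) and (2)

Extreme points and Z = -4x - 10y:
  (10/21, 290/21) → Z = -140
  (-260/27, 100/27) → Z = 40/27
  (-45, 65/8) → Z = 395/4

The minimum is at (10/21, 290/21). Substituting into each constraint, equality holds for (1) and (2); the remaining constraints have slack.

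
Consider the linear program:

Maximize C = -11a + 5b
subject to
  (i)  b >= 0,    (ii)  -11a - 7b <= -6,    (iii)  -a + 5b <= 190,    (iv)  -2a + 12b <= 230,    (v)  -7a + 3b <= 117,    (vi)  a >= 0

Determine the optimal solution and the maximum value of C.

a = 0, b = 115/6, maximum C = 575/6

Vertices and C = -11a + 5b:
  (6/11, 0) → C = -6
  (0, 6/7) → C = 30/7
  (0, 115/6) → C = 575/6
The feasible region is unbounded (it extends along (6, 1), (1, 0)), but C strictly decreases along every unbounded feasible direction, so there is no improving ray and the maximum is attained at a vertex.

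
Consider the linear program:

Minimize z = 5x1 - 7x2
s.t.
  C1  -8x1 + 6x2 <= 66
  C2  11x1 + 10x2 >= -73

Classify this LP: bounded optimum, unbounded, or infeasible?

unbounded

From the feasible point (-549/73, 71/73), moving in the direction (6, 8) keeps every constraint satisfied while z decreases without bound.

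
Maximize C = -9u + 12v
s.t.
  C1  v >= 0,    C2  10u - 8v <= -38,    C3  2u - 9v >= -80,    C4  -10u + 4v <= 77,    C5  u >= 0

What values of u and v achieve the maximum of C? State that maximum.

u = 0, v = 80/9, maximum C = 320/3

Vertices and C = -9u + 12v:
  (149/37, 362/37) → C = 3003/37
  (0, 19/4) → C = 57
  (0, 80/9) → C = 320/3

The optimum lies where 2u - 9v = -80 and u = 0.
Solving simultaneously gives u = 0, v = 80/9.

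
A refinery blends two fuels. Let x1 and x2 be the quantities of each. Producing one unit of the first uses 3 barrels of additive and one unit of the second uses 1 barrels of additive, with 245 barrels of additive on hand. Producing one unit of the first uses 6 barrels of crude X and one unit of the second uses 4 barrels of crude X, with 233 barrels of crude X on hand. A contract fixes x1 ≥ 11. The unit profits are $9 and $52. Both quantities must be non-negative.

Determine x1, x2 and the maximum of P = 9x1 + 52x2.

x1 = 11, x2 = 167/4, maximum P = 2270

Vertices and P = 9x1 + 52x2:
  (233/6, 0) → P = 699/2
  (11, 0) → P = 99
  (11, 167/4) → P = 2270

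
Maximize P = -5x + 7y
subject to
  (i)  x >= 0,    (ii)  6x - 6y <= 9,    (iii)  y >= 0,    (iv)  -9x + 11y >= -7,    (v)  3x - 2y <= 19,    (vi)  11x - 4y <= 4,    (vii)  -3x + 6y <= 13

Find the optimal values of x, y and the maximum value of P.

x = 0, y = 13/6, maximum P = 91/6

Vertices and P = -5x + 7y:
  (0, 0) → P = 0
  (0, 13/6) → P = 91/6
  (4/11, 0) → P = -20/11
  (38/27, 155/54) → P = 235/18

At the optimal vertex, x = 0 and -3x + 6y = 13.
Solving simultaneously gives x = 0, y = 13/6.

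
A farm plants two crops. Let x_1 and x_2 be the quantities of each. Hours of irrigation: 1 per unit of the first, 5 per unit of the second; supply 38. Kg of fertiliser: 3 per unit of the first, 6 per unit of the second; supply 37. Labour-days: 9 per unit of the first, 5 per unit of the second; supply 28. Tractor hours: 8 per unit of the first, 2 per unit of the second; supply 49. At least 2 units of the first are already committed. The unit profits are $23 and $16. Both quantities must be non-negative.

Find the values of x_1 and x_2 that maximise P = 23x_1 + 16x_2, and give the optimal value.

x_1 = 2, x_2 = 2, maximum P = 78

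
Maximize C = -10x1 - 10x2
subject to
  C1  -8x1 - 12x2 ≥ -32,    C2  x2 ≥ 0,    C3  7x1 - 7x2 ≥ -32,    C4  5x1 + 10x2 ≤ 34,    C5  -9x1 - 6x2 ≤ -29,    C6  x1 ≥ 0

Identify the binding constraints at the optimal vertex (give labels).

Feasible corners and C = -10x1 - 10x2:
  (4, 0) → C = -40
  (13/5, 14/15) → C = -106/3
  (29/9, 0) → C = -290/9

The maximum is at (29/9, 0). Substituting into each constraint, equality holds for C2 and C5; the remaining constraints have slack.

C2 and C5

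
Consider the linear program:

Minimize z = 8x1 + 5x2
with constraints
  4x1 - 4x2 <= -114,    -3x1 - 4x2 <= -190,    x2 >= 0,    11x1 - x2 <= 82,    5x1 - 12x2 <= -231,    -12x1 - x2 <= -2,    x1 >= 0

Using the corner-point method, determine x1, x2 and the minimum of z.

Feasible corners and z = 8x1 + 5x2:
  (76/7, 551/14) → z = 3971/14
  (221/20, 791/20) → z = 5723/20
  (0, 95/2) → z = 475/2
The feasible region is unbounded (it extends along (0, 1), (1, 11)), but z strictly increases along every unbounded feasible direction, so there is no improving ray and the minimum is attained at a vertex.

x1 = 0, x2 = 95/2, minimum z = 475/2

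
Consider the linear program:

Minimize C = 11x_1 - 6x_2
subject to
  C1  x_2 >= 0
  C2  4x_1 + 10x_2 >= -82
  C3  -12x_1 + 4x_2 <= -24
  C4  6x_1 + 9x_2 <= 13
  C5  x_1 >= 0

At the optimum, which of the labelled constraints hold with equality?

Extreme points and C = 11x_1 - 6x_2:
  (2, 0) → C = 22
  (13/6, 0) → C = 143/6
  (67/33, 1/11) → C = 719/33

The minimum is at (67/33, 1/11). Substituting into each constraint, equality holds for C3 and C4; the remaining constraints have slack.

C3 and C4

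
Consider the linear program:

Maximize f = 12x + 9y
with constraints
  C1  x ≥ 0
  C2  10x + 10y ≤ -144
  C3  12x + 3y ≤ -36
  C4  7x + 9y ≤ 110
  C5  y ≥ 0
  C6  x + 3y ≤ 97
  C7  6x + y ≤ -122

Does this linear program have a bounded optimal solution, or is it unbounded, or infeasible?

The boundaries x = 0 and 6x + y = -122 meet at (0, -122), but that point violates y ≥ 0. Every candidate vertex is excluded by some other constraint, so the feasible region is empty.

infeasible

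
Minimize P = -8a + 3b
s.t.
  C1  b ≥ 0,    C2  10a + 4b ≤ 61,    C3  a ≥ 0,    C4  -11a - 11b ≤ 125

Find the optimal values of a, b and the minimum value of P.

Corner points and P = -8a + 3b:
  (61/10, 0) → P = -244/5
  (0, 0) → P = 0
  (0, 61/4) → P = 183/4

a = 61/10, b = 0, minimum P = -244/5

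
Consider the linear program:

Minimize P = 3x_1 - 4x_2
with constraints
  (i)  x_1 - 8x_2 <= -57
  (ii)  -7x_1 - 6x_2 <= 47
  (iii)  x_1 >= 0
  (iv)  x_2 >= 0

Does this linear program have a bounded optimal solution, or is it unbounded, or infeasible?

unbounded

From the feasible point (0, 57/8), moving in the direction (0, 1) keeps every constraint satisfied while P decreases without bound.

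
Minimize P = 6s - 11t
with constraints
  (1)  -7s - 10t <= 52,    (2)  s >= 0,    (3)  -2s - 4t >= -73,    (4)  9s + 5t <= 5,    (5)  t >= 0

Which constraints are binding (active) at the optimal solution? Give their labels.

Corner points and P = 6s - 11t:
  (0, 1) → P = -11
  (0, 0) → P = 0
  (5/9, 0) → P = 10/3

The minimum is at (0, 1). Substituting into each constraint, equality holds for (2) and (4); the remaining constraints have slack.

(2) and (4)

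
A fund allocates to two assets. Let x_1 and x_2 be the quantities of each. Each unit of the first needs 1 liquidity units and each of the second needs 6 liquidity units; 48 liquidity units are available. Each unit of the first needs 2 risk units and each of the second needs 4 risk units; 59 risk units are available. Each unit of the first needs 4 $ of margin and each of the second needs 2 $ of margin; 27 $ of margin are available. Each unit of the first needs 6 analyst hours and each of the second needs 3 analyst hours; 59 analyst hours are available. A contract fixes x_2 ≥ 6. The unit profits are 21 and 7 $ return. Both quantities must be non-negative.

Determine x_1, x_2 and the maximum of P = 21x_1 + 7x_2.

x_1 = 15/4, x_2 = 6, maximum P = 483/4

At the optimal vertex, 4x_1 + 2x_2 = 27 and x_2 = 6.
Solving simultaneously gives x_1 = 15/4, x_2 = 6.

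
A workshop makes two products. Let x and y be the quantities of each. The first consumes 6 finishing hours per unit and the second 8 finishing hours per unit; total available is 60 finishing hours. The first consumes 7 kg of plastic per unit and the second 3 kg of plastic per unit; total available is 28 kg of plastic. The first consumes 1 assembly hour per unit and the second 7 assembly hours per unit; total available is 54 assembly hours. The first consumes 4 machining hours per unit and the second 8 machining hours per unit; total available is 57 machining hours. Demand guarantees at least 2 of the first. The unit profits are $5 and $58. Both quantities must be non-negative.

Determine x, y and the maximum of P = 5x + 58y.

x = 2, y = 14/3, maximum P = 842/3

Extreme points and P = 5x + 58y:
  (4, 0) → P = 20
  (2, 0) → P = 10
  (2, 14/3) → P = 842/3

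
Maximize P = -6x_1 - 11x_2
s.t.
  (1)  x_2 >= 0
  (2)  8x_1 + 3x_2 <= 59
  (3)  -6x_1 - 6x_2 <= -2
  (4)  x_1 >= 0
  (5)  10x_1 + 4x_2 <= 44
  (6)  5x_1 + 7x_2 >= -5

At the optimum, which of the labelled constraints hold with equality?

Vertices and P = -6x_1 - 11x_2:
  (1/3, 0) → P = -2
  (22/5, 0) → P = -132/5
  (0, 1/3) → P = -11/3
  (0, 11) → P = -121

The maximum is at (1/3, 0). Substituting into each constraint, equality holds for (1) and (3); the remaining constraints have slack.

(1) and (3)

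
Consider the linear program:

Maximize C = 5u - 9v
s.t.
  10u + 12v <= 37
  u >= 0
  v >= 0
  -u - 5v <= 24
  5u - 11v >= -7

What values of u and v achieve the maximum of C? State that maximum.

Extreme points and C = 5u - 9v:
  (37/10, 0) → C = 37/2
  (19/10, 3/2) → C = -4
  (0, 0) → C = 0
  (0, 7/11) → C = -63/11

The binding constraints are 10u + 12v = 37 and v = 0.
Solving simultaneously gives u = 37/10, v = 0.

u = 37/10, v = 0, maximum C = 37/2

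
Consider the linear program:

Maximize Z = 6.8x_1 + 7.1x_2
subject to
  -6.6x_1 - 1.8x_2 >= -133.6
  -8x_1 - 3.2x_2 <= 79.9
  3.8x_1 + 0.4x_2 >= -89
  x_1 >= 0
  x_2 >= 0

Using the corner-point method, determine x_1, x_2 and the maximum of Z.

Feasible corners and Z = 6.8x_1 + 7.1x_2:
  (0, 668/9) → Z = 23714/45
  (668/33, 0) → Z = 22712/165
  (0, 0) → Z = 0

The optimum lies where -6.6x_1 - 1.8x_2 = -133.6 and x_1 = 0.
Solving simultaneously gives x_1 = 0, x_2 = 668/9.

x_1 = 0, x_2 = 668/9, maximum Z = 23714/45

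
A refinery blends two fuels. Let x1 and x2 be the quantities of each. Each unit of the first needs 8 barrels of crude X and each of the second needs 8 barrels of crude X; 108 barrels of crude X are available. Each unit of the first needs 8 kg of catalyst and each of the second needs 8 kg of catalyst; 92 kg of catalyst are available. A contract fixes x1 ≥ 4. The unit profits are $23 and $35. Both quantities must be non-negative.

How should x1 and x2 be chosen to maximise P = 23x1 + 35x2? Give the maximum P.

x1 = 4, x2 = 15/2, maximum P = 709/2

Vertices and P = 23x1 + 35x2:
  (23/2, 0) → P = 529/2
  (4, 0) → P = 92
  (4, 15/2) → P = 709/2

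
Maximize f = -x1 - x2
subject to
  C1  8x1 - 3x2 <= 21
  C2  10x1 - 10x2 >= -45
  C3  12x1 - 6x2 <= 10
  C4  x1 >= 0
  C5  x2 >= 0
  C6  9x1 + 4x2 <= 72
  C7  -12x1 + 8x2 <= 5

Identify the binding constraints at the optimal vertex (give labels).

Vertices and f = -x1 - x2:
  (5/6, 0) → f = -5/6
  (55/12, 15/2) → f = -145/12
  (0, 0) → f = 0
  (0, 5/8) → f = -5/8

The maximum is at (0, 0). Substituting into each constraint, equality holds for C4 and C5; the remaining constraints have slack.

C4 and C5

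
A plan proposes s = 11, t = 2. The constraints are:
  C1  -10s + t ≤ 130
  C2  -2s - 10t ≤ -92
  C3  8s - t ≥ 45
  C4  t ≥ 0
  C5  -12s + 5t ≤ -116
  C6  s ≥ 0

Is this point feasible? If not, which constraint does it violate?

not feasible — violates C2

Constraint C2: -2s - 10t = -42, which is not ≤ -92. All other constraints are satisfied.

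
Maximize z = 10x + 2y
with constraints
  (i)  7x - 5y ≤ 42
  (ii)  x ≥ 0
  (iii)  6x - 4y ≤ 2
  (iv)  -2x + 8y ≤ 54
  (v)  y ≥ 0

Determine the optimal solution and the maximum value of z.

x = 29/5, y = 41/5, maximum z = 372/5

Vertices and z = 10x + 2y:
  (0, 27/4) → z = 27/2
  (0, 0) → z = 0
  (29/5, 41/5) → z = 372/5
  (1/3, 0) → z = 10/3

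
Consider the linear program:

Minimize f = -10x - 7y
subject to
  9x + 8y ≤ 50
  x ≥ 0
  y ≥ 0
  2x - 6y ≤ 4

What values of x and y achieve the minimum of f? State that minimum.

x = 166/35, y = 32/35, minimum f = -1884/35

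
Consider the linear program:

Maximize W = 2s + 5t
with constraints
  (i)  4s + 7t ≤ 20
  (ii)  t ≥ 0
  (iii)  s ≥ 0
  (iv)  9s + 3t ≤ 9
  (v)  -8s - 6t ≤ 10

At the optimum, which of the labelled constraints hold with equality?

(i) and (iii)

Vertices and W = 2s + 5t:
  (0, 20/7) → W = 100/7
  (1/17, 48/17) → W = 242/17
  (0, 0) → W = 0
  (1, 0) → W = 2

The maximum is at (0, 20/7). Substituting into each constraint, equality holds for (i) and (iii); the remaining constraints have slack.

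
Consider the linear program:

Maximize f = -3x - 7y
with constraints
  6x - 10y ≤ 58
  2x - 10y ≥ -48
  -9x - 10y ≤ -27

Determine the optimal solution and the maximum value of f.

Extreme points and f = -3x - 7y:
  (53/2, 101/10) → f = -751/5
  (17/3, -12/5) → f = -1/5
  (-21/11, 243/55) → f = -126/5

x = 17/3, y = -12/5, maximum f = -1/5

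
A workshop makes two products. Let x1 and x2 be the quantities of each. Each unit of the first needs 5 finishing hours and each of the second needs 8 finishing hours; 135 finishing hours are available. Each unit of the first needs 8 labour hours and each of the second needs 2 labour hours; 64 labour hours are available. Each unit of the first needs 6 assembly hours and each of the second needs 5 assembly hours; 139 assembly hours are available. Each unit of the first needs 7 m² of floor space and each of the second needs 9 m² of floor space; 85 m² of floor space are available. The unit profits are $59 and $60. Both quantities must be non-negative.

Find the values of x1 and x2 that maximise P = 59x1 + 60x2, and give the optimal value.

x1 = 7, x2 = 4, maximum P = 653

Feasible corners and P = 59x1 + 60x2:
  (0, 0) → P = 0
  (0, 85/9) → P = 1700/3
  (8, 0) → P = 472
  (7, 4) → P = 653

At the optimal vertex, 8x1 + 2x2 = 64 and 7x1 + 9x2 = 85.
Solving simultaneously gives x1 = 7, x2 = 4.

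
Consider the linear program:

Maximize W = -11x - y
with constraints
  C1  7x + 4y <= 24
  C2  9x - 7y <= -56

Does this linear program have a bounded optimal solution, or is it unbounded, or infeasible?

unbounded

From the feasible point (-56/85, 608/85), moving in the direction (-7, -9) keeps every constraint satisfied while W increases without bound.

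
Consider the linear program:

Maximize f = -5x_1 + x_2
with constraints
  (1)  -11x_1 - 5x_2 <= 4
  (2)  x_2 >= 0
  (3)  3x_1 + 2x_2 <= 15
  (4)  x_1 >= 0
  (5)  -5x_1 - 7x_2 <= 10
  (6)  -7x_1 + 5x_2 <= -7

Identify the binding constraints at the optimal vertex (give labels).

Corner points and f = -5x_1 + x_2:
  (5, 0) → f = -25
  (1, 0) → f = -5
  (89/29, 84/29) → f = -361/29

The maximum is at (1, 0). Substituting into each constraint, equality holds for (2) and (6); the remaining constraints have slack.

(2) and (6)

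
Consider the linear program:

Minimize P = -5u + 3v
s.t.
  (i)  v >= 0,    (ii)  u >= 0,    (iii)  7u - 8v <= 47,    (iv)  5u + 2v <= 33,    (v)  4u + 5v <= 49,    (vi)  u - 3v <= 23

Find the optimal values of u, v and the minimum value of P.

u = 33/5, v = 0, minimum P = -33

Corner points and P = -5u + 3v:
  (0, 0) → P = 0
  (33/5, 0) → P = -33
  (0, 49/5) → P = 147/5
  (67/17, 113/17) → P = 4/17

The optimum lies where v = 0 and 5u + 2v = 33.
Solving simultaneously gives u = 33/5, v = 0.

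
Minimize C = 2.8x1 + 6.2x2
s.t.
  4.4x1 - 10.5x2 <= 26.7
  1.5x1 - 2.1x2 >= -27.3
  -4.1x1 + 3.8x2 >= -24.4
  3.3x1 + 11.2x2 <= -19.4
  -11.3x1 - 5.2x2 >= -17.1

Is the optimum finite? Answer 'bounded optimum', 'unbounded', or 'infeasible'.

Corner points and C = 2.8x1 + 6.2x2:
  (-1632/31, -5339/217) → C = -65089/217
  (1362/1199, -1577/763) → C = -3709/385
  (-1650/113, 2033/791) → C = -98677/3955
The feasible region has finitely many vertices and no improving ray; the minimum is -65089/217 at (-1632/31, -5339/217).

bounded optimum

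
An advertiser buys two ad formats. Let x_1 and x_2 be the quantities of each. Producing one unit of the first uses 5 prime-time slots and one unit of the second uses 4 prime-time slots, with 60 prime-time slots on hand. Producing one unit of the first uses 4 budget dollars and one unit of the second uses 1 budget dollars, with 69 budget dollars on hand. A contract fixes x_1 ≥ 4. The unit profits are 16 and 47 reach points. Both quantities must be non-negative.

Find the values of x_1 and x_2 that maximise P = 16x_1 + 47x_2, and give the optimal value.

x_1 = 4, x_2 = 10, maximum P = 534

Extreme points and P = 16x_1 + 47x_2:
  (12, 0) → P = 192
  (4, 0) → P = 64
  (4, 10) → P = 534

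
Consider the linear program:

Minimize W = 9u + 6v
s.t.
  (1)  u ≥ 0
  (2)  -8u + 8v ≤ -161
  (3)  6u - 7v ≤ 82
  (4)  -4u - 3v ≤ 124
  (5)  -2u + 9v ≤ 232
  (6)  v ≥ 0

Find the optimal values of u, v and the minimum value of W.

u = 471/8, v = 155/4, minimum W = 6099/8

Corner points and W = 9u + 6v:
  (471/8, 155/4) → W = 6099/8
  (3305/56, 1089/28) → W = 42813/56
  (1181/20, 389/10) → W = 15297/20

At the optimal vertex, -8u + 8v = -161 and 6u - 7v = 82.
Solving simultaneously gives u = 471/8, v = 155/4.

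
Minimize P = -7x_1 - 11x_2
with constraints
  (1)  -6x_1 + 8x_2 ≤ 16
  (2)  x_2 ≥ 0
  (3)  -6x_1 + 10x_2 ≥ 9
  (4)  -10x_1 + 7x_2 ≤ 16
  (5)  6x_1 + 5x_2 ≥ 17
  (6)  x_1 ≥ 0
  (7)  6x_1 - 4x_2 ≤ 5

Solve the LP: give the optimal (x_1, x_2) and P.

x_1 = 13/3, x_2 = 21/4, minimum P = -1057/12

The binding constraints are -6x_1 + 8x_2 = 16 and 6x_1 - 4x_2 = 5.
Solving simultaneously gives x_1 = 13/3, x_2 = 21/4.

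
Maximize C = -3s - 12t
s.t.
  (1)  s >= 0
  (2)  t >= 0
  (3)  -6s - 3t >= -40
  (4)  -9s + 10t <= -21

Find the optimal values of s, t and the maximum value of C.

s = 7/3, t = 0, maximum C = -7

Vertices and C = -3s - 12t:
  (20/3, 0) → C = -20
  (7/3, 0) → C = -7
  (463/87, 78/29) → C = -1399/29

The optimum lies where t = 0 and -9s + 10t = -21.
Solving simultaneously gives s = 7/3, t = 0.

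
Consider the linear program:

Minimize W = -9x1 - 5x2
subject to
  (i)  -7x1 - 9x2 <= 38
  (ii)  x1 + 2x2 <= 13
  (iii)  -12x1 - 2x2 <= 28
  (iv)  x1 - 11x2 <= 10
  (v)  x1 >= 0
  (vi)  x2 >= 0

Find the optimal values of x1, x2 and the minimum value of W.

x1 = 163/13, x2 = 3/13, minimum W = -114

Feasible corners and W = -9x1 - 5x2:
  (163/13, 3/13) → W = -114
  (0, 13/2) → W = -65/2
  (10, 0) → W = -90
  (0, 0) → W = 0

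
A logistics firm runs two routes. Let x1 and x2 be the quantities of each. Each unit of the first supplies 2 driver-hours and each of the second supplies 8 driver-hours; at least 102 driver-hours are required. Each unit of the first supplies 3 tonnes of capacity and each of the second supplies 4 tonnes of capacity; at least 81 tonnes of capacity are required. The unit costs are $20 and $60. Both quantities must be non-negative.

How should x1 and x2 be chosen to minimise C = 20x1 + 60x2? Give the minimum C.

Feasible corners and C = 20x1 + 60x2:
  (0, 81/4) → C = 1215
  (51, 0) → C = 1020
  (15, 9) → C = 840
The feasible region is unbounded (it extends along (0, 1), (1, 0)), but C strictly increases along every unbounded feasible direction, so there is no improving ray and the minimum is attained at a vertex.

x1 = 15, x2 = 9, minimum C = 840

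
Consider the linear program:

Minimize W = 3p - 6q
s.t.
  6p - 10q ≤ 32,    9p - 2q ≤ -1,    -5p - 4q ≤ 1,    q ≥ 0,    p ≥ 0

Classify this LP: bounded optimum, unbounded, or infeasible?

unbounded

From the feasible point (0, 1/2), moving in the direction (0, 1) keeps every constraint satisfied while W decreases without bound.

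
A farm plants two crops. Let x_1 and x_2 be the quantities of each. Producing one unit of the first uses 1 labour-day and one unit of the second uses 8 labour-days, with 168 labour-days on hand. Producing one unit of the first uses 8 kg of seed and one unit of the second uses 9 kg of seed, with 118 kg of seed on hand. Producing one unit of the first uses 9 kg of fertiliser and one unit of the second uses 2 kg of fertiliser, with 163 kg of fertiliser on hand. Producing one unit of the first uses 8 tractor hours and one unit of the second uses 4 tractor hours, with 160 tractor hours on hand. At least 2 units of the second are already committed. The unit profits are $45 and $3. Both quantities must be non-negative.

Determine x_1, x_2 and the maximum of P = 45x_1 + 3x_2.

x_1 = 25/2, x_2 = 2, maximum P = 1137/2

Vertices and P = 45x_1 + 3x_2:
  (0, 118/9) → P = 118/3
  (0, 2) → P = 6
  (25/2, 2) → P = 1137/2

The binding constraints are 8x_1 + 9x_2 = 118 and x_2 = 2.
Solving simultaneously gives x_1 = 25/2, x_2 = 2.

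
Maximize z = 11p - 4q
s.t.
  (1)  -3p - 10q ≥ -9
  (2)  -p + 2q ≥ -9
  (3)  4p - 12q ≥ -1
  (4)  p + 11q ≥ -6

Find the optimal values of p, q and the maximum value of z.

p = 27/4, q = -9/8, maximum z = 315/4

Corner points and z = 11p - 4q:
  (27/4, -9/8) → z = 315/4
  (49/38, 39/76) → z = 461/38
  (87/13, -15/13) → z = 1017/13
  (-83/56, -23/56) → z = -821/56

The binding constraints are -3p - 10q = -9 and -p + 2q = -9.
Solving simultaneously gives p = 27/4, q = -9/8.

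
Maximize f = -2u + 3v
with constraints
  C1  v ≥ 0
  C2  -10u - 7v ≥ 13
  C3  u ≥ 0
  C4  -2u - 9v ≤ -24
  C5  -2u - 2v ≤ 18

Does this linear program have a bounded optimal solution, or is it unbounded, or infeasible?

infeasible

The boundaries v = 0 and -2u - 9v = -24 meet at (12, 0), but that point violates -10u - 7v ≥ 13. Every candidate vertex is excluded by some other constraint, so the feasible region is empty.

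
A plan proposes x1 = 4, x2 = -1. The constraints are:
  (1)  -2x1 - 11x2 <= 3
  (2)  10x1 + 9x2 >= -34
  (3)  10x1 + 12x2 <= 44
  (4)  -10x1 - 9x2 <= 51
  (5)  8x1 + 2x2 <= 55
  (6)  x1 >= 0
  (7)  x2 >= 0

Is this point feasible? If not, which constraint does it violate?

not feasible — violates (7)

Constraint (7): x2 = -1, which is not ≥ 0. All other constraints are satisfied.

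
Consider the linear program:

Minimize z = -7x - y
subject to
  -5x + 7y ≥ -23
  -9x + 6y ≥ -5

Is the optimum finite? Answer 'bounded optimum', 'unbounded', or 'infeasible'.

unbounded

From the feasible point (-103/33, -182/33), moving in the direction (6, 9) keeps every constraint satisfied while z decreases without bound.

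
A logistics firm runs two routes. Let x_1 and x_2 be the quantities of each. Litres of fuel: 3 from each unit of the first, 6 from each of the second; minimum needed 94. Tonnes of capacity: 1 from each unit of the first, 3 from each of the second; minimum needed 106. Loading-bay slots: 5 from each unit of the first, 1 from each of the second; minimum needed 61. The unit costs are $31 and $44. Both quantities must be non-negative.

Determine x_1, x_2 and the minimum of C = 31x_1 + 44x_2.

Feasible corners and C = 31x_1 + 44x_2:
  (0, 61) → C = 2684
  (106, 0) → C = 3286
  (11/2, 67/2) → C = 3289/2
The feasible region is unbounded (it extends along (0, 1), (1, 0)), but C strictly increases along every unbounded feasible direction, so there is no improving ray and the minimum is attained at a vertex.

The binding constraints are x_1 + 3x_2 = 106 and 5x_1 + x_2 = 61.
Solving simultaneously gives x_1 = 11/2, x_2 = 67/2.

x_1 = 11/2, x_2 = 67/2, minimum C = 3289/2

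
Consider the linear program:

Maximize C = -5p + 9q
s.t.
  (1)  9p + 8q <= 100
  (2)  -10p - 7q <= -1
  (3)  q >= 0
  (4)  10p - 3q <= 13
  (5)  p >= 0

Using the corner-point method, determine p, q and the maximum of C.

p = 0, q = 25/2, maximum C = 225/2

Extreme points and C = -5p + 9q:
  (404/107, 883/107) → C = 5927/107
  (0, 25/2) → C = 225/2
  (1/10, 0) → C = -1/2
  (0, 1/7) → C = 9/7
  (13/10, 0) → C = -13/2

The binding constraints are 9p + 8q = 100 and p = 0.
Solving simultaneously gives p = 0, q = 25/2.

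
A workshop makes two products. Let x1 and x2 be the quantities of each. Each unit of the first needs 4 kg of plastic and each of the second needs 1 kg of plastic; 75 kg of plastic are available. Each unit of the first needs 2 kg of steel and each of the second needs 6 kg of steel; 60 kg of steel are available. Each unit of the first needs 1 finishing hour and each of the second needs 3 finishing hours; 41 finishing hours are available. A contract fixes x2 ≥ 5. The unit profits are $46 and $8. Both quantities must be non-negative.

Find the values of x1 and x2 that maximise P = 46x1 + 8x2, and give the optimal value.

x1 = 15, x2 = 5, maximum P = 730

Extreme points and P = 46x1 + 8x2:
  (0, 10) → P = 80
  (0, 5) → P = 40
  (15, 5) → P = 730

The binding constraints are 2x1 + 6x2 = 60 and x2 = 5.
Solving simultaneously gives x1 = 15, x2 = 5.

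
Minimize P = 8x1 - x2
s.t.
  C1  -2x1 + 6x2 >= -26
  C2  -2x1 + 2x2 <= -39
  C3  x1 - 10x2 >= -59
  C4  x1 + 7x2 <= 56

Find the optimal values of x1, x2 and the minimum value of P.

x1 = 91/4, x2 = 13/4, minimum P = 715/4

Extreme points and P = 8x1 - x2:
  (91/4, 13/4) → P = 715/4
  (259/10, 43/10) → P = 2029/10
  (385/16, 73/16) → P = 3007/16

The optimum lies where -2x1 + 6x2 = -26 and -2x1 + 2x2 = -39.
Solving simultaneously gives x1 = 91/4, x2 = 13/4.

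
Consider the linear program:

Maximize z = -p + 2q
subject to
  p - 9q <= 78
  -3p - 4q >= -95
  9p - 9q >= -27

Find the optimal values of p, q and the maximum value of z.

p = 83/7, q = 104/7, maximum z = 125/7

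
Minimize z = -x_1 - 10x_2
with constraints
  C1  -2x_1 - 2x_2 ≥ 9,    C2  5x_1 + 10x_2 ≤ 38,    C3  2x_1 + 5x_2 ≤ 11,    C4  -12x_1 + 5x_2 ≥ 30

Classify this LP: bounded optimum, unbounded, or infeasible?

unbounded

From the feasible point (-67/6, 20/3), moving in the direction (-5, 2) keeps every constraint satisfied while z decreases without bound.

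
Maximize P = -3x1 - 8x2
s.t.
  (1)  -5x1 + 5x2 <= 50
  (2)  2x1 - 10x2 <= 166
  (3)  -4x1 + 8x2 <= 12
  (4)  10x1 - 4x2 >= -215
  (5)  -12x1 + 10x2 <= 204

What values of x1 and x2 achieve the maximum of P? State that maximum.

Corner points and P = -3x1 - 8x2:
  (-17, -7) → P = 107
  (-175/6, -115/6) → P = 1445/6
  (-1407/46, -1045/46) → P = 547/2
The feasible region is unbounded (it extends along (2, 1), (5, 1)), but P strictly decreases along every unbounded feasible direction, so there is no improving ray and the maximum is attained at a vertex.

The optimum lies where 2x1 - 10x2 = 166 and 10x1 - 4x2 = -215.
Solving simultaneously gives x1 = -1407/46, x2 = -1045/46.

x1 = -1407/46, x2 = -1045/46, maximum P = 547/2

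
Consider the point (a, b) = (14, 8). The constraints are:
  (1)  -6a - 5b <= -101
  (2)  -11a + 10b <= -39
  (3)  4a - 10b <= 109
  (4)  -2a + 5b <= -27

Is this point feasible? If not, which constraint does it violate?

not feasible — violates (4)

Constraint (4): -2a + 5b = 12, which is not ≤ -27. All other constraints are satisfied.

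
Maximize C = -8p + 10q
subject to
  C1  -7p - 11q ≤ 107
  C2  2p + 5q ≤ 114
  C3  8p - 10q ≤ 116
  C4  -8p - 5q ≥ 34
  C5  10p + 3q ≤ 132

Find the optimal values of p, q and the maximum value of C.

p = -1789/13, q = 1012/13, maximum C = 24432/13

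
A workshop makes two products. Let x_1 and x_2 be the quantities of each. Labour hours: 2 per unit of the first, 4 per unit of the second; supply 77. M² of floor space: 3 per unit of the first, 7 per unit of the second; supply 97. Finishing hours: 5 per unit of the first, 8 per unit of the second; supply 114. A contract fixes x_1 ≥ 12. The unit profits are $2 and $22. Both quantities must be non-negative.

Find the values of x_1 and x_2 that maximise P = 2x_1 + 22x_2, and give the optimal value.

x_1 = 12, x_2 = 27/4, maximum P = 345/2

Extreme points and P = 2x_1 + 22x_2:
  (114/5, 0) → P = 228/5
  (12, 0) → P = 24
  (12, 27/4) → P = 345/2

The binding constraints are 5x_1 + 8x_2 = 114 and x_1 = 12.
Solving simultaneously gives x_1 = 12, x_2 = 27/4.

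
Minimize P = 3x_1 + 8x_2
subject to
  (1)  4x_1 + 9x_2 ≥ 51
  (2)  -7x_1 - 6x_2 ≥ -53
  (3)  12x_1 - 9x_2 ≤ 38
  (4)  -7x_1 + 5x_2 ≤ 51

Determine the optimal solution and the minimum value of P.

x_1 = 57/13, x_2 = 145/39, minimum P = 1673/39

Vertices and P = 3x_1 + 8x_2:
  (57/13, 145/39) → P = 1673/39
  (-204/83, 561/83) → P = 3876/83
  (-41/77, 104/11) → P = 5701/77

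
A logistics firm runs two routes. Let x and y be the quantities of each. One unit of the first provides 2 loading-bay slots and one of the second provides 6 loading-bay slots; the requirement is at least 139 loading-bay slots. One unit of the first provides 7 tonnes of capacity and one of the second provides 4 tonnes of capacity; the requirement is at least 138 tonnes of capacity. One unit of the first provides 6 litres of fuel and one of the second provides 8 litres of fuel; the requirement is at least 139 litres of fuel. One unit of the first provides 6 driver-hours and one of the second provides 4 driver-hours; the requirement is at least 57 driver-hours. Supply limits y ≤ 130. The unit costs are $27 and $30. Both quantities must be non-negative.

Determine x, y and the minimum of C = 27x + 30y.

x = 8, y = 41/2, minimum C = 831

The feasible region is unbounded (it extends along (1, 0)), but C strictly increases along every unbounded feasible direction, so there is no improving ray and the minimum is attained at a vertex.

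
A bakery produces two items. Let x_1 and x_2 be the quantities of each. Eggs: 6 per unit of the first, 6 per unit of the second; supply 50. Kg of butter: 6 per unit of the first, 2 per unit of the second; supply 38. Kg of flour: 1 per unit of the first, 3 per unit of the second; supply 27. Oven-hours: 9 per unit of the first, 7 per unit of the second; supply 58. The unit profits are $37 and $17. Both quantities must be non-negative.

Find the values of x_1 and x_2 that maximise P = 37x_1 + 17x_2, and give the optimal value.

x_1 = 25/4, x_2 = 1/4, maximum P = 471/2

Feasible corners and P = 37x_1 + 17x_2:
  (0, 0) → P = 0
  (0, 58/7) → P = 986/7
  (19/3, 0) → P = 703/3
  (25/4, 1/4) → P = 471/2

The optimum lies where 6x_1 + 2x_2 = 38 and 9x_1 + 7x_2 = 58.
Solving simultaneously gives x_1 = 25/4, x_2 = 1/4.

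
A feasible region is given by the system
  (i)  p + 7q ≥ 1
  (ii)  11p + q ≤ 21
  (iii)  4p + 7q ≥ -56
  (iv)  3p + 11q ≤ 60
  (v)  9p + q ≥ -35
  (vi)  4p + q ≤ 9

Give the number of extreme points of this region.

Pairwise boundary intersections that survive every other constraint:
  (73/38, -5/38)
  (-123/31, 22/31)
  (12/7, 15/7)
  (-445/96, 215/32)
  (39/41, 213/41)

5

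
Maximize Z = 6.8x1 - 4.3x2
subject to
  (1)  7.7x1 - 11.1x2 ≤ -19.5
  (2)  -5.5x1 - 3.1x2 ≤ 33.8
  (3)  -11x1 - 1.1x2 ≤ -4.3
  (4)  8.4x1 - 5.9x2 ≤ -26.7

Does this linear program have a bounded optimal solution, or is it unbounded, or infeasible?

unbounded

From the feasible point (-200/3707, 16491/3707), moving in the direction (5.9, 8.4) keeps every constraint satisfied while Z increases without bound.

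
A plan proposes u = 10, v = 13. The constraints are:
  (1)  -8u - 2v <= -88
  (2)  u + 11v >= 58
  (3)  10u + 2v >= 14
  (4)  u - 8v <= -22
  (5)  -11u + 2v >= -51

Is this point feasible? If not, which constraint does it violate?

Constraint (5): -11u + 2v = -84, which is not ≥ -51. All other constraints are satisfied.

not feasible — violates (5)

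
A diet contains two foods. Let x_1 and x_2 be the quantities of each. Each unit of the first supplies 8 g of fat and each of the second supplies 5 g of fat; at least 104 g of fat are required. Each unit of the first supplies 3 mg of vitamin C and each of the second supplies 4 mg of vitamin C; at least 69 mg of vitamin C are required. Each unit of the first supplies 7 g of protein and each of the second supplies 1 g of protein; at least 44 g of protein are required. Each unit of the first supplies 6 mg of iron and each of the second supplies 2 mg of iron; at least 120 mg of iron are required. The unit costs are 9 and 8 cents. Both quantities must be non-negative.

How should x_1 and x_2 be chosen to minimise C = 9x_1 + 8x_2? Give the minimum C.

x_1 = 19, x_2 = 3, minimum C = 195

Feasible corners and C = 9x_1 + 8x_2:
  (0, 60) → C = 480
  (23, 0) → C = 207
  (19, 3) → C = 195
The feasible region is unbounded (it extends along (0, 1), (1, 0)), but C strictly increases along every unbounded feasible direction, so there is no improving ray and the minimum is attained at a vertex.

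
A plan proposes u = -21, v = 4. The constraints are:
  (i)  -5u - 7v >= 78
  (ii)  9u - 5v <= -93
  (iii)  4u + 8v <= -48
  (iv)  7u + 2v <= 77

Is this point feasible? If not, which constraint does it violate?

not feasible — violates (i)

Constraint (i): -5u - 7v = 77, which is not ≥ 78. All other constraints are satisfied.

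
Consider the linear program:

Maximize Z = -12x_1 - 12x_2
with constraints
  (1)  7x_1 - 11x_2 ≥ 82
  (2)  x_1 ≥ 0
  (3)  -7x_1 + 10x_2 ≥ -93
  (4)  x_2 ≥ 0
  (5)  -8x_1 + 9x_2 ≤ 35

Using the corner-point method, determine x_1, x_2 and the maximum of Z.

x_1 = 82/7, x_2 = 0, maximum Z = -984/7

Feasible corners and Z = -12x_1 - 12x_2:
  (29, 11) → Z = -480
  (82/7, 0) → Z = -984/7
  (93/7, 0) → Z = -1116/7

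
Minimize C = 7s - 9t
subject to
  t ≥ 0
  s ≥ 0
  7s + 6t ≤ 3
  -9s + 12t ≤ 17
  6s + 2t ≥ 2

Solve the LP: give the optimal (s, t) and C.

s = 3/11, t = 2/11, minimum C = 3/11

Feasible corners and C = 7s - 9t:
  (3/7, 0) → C = 3
  (1/3, 0) → C = 7/3
  (3/11, 2/11) → C = 3/11

The binding constraints are 7s + 6t = 3 and 6s + 2t = 2.
Solving simultaneously gives s = 3/11, t = 2/11.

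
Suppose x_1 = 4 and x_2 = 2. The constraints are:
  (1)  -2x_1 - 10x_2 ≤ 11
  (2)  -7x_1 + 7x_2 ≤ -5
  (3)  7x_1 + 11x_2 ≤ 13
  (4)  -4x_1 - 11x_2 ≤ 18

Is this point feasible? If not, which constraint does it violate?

not feasible — violates (3)

Constraint (3): 7x_1 + 11x_2 = 50, which is not ≤ 13. All other constraints are satisfied.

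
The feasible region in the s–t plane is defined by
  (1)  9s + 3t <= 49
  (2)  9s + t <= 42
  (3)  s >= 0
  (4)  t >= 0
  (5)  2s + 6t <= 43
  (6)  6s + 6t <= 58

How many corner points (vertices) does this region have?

Pairwise boundary intersections that survive every other constraint:
  (77/18, 7/2)
  (55/16, 289/48)
  (14/3, 0)
  (0, 0)
  (0, 43/6)

5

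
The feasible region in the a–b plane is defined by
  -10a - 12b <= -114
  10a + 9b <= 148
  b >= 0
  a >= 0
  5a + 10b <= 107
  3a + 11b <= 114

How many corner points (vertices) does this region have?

6

Of the 15 pairwise boundary intersections, those satisfying every inequality are:
  (57/5, 0)
  (0, 19/2)
  (74/5, 0)
  (47/5, 6)
  (0, 114/11)
  (37/25, 249/25)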